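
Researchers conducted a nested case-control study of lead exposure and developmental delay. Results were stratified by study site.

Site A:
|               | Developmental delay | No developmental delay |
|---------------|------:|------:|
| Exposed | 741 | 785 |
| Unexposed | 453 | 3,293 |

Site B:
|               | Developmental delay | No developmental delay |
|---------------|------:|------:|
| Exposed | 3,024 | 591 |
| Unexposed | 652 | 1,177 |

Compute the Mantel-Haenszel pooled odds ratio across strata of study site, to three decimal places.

8.078

OR_MH = Σ(aᵢdᵢ/nᵢ) / Σ(bᵢcᵢ/nᵢ), where nᵢ is the stratum total.
Stratum 1 (Site A): n = 5272; a·d/n = 741·3293/5272 = 462.8439; b·c/n = 785·453/5272 = 67.4516
Stratum 2 (Site B): n = 5444; a·d/n = 3024·1177/5444 = 653.7928; b·c/n = 591·652/5444 = 70.7810
OR_MH = (462.8439 + 653.7928) / (67.4516 + 70.7810) = 1116.6367 / 138.2327 = 8.07795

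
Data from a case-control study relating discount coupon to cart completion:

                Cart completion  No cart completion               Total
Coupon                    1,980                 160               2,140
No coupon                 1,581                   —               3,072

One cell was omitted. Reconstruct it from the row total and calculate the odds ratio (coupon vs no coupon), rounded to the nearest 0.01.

11.67

The missing cell is in the unexposed row: 3072 − 1581 = 1491.
So a = 1980, b = 160, c = 1581, d = 1491.
OR = (a·d)/(b·c) = (1980 × 1491) / (160 × 1581) = 2952180 / 252960 = 11.67054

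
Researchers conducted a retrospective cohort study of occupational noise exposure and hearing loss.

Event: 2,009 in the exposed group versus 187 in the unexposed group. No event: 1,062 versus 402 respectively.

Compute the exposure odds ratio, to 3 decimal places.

4.067

From the description: a = 2009, b = 1062, c = 187, d = 402.
OR = (a·d)/(b·c) = (2009 × 402) / (1062 × 187) = 807618 / 198594 = 4.06668
The odds of hearing loss are about 4.07 times as high in the exposed group.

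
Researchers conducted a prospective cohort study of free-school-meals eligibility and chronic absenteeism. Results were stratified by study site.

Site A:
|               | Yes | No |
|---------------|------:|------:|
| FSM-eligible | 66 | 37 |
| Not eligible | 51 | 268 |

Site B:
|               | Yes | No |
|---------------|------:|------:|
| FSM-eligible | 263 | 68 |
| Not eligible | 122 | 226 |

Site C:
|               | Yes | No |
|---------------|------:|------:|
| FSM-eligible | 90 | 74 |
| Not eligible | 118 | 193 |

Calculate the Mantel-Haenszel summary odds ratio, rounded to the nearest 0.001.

OR_MH = Σ(aᵢdᵢ/nᵢ) / Σ(bᵢcᵢ/nᵢ), where nᵢ is the stratum total.
Stratum 1 (Site A): n = 422; a·d/n = 66·268/422 = 41.9147; b·c/n = 37·51/422 = 4.4716
Stratum 2 (Site B): n = 679; a·d/n = 263·226/679 = 87.5376; b·c/n = 68·122/679 = 12.2180
Stratum 3 (Site C): n = 475; a·d/n = 90·193/475 = 36.5684; b·c/n = 74·118/475 = 18.3832
OR_MH = (41.9147 + 87.5376 + 36.5684) / (4.4716 + 12.2180 + 18.3832) = 166.0207 / 35.0727 = 4.73362

4.734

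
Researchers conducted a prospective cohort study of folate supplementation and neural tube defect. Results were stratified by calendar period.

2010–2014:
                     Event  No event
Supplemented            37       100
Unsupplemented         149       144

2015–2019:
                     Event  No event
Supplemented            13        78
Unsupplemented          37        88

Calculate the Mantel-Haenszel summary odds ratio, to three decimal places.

OR_MH = Σ(aᵢdᵢ/nᵢ) / Σ(bᵢcᵢ/nᵢ), where nᵢ is the stratum total.
Stratum 1 (2010–2014): n = 430; a·d/n = 37·144/430 = 12.3907; b·c/n = 100·149/430 = 34.6512
Stratum 2 (2015–2019): n = 216; a·d/n = 13·88/216 = 5.2963; b·c/n = 78·37/216 = 13.3611
OR_MH = (12.3907 + 5.2963) / (34.6512 + 13.3611) = 17.6870 / 48.0123 = 0.36838

0.368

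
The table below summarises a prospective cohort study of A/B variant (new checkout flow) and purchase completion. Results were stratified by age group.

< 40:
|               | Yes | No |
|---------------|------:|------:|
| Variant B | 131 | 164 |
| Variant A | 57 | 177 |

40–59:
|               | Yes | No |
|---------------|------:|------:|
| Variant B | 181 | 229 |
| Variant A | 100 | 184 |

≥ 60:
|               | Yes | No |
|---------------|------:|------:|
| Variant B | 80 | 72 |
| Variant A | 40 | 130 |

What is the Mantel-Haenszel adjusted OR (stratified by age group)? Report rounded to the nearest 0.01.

2.08

OR_MH = Σ(aᵢdᵢ/nᵢ) / Σ(bᵢcᵢ/nᵢ), where nᵢ is the stratum total.
Stratum 1 (< 40): n = 529; a·d/n = 131·177/529 = 43.8318; b·c/n = 164·57/529 = 17.6711
Stratum 2 (40–59): n = 694; a·d/n = 181·184/694 = 47.9885; b·c/n = 229·100/694 = 32.9971
Stratum 3 (≥ 60): n = 322; a·d/n = 80·130/322 = 32.2981; b·c/n = 72·40/322 = 8.9441
OR_MH = (43.8318 + 47.9885 + 32.2981) / (17.6711 + 32.9971 + 8.9441) = 124.1184 / 59.6123 = 2.08209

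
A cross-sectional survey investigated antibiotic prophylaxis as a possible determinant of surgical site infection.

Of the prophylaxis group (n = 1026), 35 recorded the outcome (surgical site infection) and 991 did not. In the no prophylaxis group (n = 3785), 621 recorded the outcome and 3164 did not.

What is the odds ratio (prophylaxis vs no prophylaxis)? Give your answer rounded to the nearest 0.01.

From the description: a = 35, b = 991, c = 621, d = 3164.
OR = (a·d)/(b·c) = (35 × 3164) / (991 × 621) = 110740 / 615411 = 0.17994
Exposure is associated with lower odds of surgical site infection (OR = 0.18 < 1).

0.18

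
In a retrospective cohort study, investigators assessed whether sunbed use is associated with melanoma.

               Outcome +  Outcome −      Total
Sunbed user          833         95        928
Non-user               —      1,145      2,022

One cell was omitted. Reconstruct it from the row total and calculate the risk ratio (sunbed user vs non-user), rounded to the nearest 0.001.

2.070

The missing cell is in the unexposed row: 2022 − 1145 = 877.
So a = 833, b = 95, c = 877, d = 1145.
RR = [a/(a+b)] / [c/(c+d)] = (833/928) / (877/2022) = 0.89763/0.43373 = 2.06956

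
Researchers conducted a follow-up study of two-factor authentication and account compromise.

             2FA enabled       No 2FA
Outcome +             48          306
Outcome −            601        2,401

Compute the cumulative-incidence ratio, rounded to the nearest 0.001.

Reading the table with exposure as columns: a = 48 (2FA enabled, case), b = 601 (2FA enabled, non-case), c = 306 (No 2FA, case), d = 2401.
Risk in exposed = 48/649 = 0.07396; risk in unexposed = 306/2707 = 0.11304.
RR = 0.07396 / 0.11304 = 0.65428
The risk is 35% lower among the exposed than among the unexposed.

0.654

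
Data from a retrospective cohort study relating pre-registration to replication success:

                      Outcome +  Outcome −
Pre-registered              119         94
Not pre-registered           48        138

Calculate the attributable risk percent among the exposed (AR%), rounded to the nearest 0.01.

53.81

Cells: a = 119, b = 94, c = 48, d = 138.
Risk in exposed = 119/213 = 0.55869; risk in unexposed = 48/186 = 0.25806.
RR = 0.55869/0.25806 = 2.16491
AR% = (RR − 1)/RR × 100 = (2.16491 − 1)/2.16491 × 100 = 53.8086%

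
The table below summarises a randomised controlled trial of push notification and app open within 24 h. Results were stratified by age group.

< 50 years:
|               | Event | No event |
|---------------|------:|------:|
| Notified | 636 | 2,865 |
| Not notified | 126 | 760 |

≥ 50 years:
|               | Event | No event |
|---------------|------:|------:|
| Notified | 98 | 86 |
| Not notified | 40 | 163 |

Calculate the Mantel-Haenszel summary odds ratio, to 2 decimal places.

OR_MH = Σ(aᵢdᵢ/nᵢ) / Σ(bᵢcᵢ/nᵢ), where nᵢ is the stratum total.
Stratum 1 (< 50 years): n = 4387; a·d/n = 636·760/4387 = 110.1801; b·c/n = 2865·126/4387 = 82.2863
Stratum 2 (≥ 50 years): n = 387; a·d/n = 98·163/387 = 41.2765; b·c/n = 86·40/387 = 8.8889
OR_MH = (110.1801 + 41.2765) / (82.2863 + 8.8889) = 151.4566 / 91.1752 = 1.66116

1.66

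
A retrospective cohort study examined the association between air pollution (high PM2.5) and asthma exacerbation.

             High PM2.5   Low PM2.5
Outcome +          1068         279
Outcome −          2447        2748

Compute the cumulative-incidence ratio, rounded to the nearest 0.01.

Reading the table with exposure as columns: a = 1068 (High PM2.5, case), b = 2447 (High PM2.5, non-case), c = 279 (Low PM2.5, case), d = 2748.
Risk in exposed = 1068/3515 = 0.30384; risk in unexposed = 279/3027 = 0.09217.
RR = 0.30384 / 0.09217 = 3.29651
The risk among the exposed is 3.30 times that among the unexposed.

3.30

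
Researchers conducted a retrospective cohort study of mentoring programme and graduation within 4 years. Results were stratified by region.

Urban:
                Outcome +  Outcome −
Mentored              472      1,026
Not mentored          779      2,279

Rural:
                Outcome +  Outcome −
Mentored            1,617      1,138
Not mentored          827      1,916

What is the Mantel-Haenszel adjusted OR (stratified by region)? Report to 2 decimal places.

2.31

OR_MH = Σ(aᵢdᵢ/nᵢ) / Σ(bᵢcᵢ/nᵢ), where nᵢ is the stratum total.
Stratum 1 (Urban): n = 4556; a·d/n = 472·2279/4556 = 236.1036; b·c/n = 1026·779/4556 = 175.4289
Stratum 2 (Rural): n = 5498; a·d/n = 1617·1916/5498 = 563.5089; b·c/n = 1138·827/5498 = 171.1761
OR_MH = (236.1036 + 563.5089) / (175.4289 + 171.1761) = 799.6125 / 346.6049 = 2.30699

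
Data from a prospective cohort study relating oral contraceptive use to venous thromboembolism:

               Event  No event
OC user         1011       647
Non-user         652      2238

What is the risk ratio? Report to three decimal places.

Cells: a = 1011, b = 647, c = 652, d = 2238.
Risk in exposed = 1011/1658 = 0.60977; risk in unexposed = 652/2890 = 0.22561.
RR = 0.60977 / 0.22561 = 2.70282
The risk among the exposed is 2.70 times that among the unexposed.

2.703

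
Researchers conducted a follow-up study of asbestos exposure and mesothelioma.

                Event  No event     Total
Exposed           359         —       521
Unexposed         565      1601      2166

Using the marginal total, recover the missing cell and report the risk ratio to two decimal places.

The missing cell is in the exposed row: 521 − 359 = 162.
So a = 359, b = 162, c = 565, d = 1601.
RR = [a/(a+b)] / [c/(c+d)] = (359/521) / (565/2166) = 0.68906/0.26085 = 2.64160

2.64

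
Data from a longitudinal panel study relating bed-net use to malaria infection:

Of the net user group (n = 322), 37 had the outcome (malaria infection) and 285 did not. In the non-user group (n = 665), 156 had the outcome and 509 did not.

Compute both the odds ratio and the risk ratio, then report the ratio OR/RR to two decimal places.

0.86

From the description: a = 37, b = 285, c = 156, d = 509.
OR = (37·509)/(285·156) = 18833/44460 = 0.42359
Risk in exposed = 37/322 = 0.11491; risk in unexposed = 156/665 = 0.23459; RR = 0.48983
OR/RR = 0.42359 / 0.48983 = 0.86478
The outcome is not rare, so the OR lies further from 1 than the RR.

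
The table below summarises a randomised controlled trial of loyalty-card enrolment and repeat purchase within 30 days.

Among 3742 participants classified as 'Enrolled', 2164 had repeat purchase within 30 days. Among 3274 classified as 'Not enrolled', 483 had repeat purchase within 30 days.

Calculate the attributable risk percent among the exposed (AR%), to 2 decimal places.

74.49

From the description: a = 2164, b = 1578, c = 483, d = 2791.
Risk in exposed = 2164/3742 = 0.57830; risk in unexposed = 483/3274 = 0.14753.
RR = 0.57830/0.14753 = 3.91999
AR% = (RR − 1)/RR × 100 = (3.91999 − 1)/3.91999 × 100 = 74.4897%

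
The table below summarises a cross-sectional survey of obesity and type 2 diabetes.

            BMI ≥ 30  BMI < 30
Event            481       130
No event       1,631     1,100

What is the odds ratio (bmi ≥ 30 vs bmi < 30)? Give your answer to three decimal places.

2.495

Reading the table with exposure as columns: a = 481 (BMI ≥ 30, case), b = 1631 (BMI ≥ 30, non-case), c = 130 (BMI < 30, case), d = 1100.
OR = (a·d)/(b·c) = (481 × 1100) / (1631 × 130) = 529100 / 212030 = 2.49540
The odds of type 2 diabetes are about 2.50 times as high in the bmi ≥ 30 group.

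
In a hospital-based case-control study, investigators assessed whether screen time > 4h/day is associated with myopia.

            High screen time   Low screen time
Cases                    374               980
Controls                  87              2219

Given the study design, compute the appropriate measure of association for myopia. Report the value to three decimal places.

9.734

Reading the table with exposure as columns: a = 374 (High screen time, case), b = 87 (High screen time, non-case), c = 980 (Low screen time, case), d = 2219.
This is a hospital-based case-control study: participants were sampled on outcome status, so risks in the source population cannot be estimated directly — relative risk is not valid here. The odds ratio is the appropriate measure.
OR = (a·d)/(b·c) = (374 × 2219) / (87 × 980) = 829906 / 85260 = 9.73383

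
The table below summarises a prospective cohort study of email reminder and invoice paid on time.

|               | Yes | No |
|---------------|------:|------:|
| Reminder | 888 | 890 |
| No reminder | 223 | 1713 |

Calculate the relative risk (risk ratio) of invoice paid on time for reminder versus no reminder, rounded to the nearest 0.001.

4.336

Cells: a = 888, b = 890, c = 223, d = 1713.
Risk in exposed = 888/1778 = 0.49944; risk in unexposed = 223/1936 = 0.11519.
RR = 0.49944 / 0.11519 = 4.33592
The risk among the exposed is 4.34 times that among the unexposed.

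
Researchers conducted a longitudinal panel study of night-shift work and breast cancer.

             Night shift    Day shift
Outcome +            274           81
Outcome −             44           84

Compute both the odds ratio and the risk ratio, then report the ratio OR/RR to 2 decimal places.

3.68

Reading the table with exposure as columns: a = 274 (Night shift, case), b = 44 (Night shift, non-case), c = 81 (Day shift, case), d = 84.
OR = (274·84)/(44·81) = 23016/3564 = 6.45791
Risk in exposed = 274/318 = 0.86164; risk in unexposed = 81/165 = 0.49091; RR = 1.75518
OR/RR = 6.45791 / 1.75518 = 3.67934
The outcome is not rare, so the OR lies further from 1 than the RR.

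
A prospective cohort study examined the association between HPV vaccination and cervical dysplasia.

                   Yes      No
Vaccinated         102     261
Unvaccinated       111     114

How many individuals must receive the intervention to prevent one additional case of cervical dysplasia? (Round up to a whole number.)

Risk in treated group = 102/363 = 0.28099; risk in control = 111/225 = 0.49333.
Absolute risk reduction = 0.49333 − 0.28099 = 0.21234
NNT = 1 / ARR = 1 / 0.21234 = 4.709 → round up → 5

5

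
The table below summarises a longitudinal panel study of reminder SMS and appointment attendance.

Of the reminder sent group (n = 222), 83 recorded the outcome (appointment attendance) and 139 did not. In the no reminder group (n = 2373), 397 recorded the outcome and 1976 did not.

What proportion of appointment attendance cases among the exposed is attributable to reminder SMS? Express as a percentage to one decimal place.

55.3

From the description: a = 83, b = 139, c = 397, d = 1976.
Risk in exposed = 83/222 = 0.37387; risk in unexposed = 397/2373 = 0.16730.
RR = 0.37387/0.16730 = 2.23477
AR% = (RR − 1)/RR × 100 = (2.23477 − 1)/2.23477 × 100 = 55.2526%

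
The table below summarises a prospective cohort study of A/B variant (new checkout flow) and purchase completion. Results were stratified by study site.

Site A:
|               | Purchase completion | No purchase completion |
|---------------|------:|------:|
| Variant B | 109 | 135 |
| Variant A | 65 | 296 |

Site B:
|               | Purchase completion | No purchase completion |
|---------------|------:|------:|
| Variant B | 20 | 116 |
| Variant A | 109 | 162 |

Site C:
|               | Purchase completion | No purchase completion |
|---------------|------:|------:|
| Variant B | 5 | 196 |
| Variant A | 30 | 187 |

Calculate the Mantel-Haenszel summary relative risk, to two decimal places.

RR_MH = Σ(aᵢ·n₀ᵢ/nᵢ) / Σ(cᵢ·n₁ᵢ/nᵢ), with n₁ᵢ = aᵢ+bᵢ (exposed), n₀ᵢ = cᵢ+dᵢ (unexposed), nᵢ = n₁ᵢ+n₀ᵢ.
Stratum 1 (Site A): n₁ = 244, n₀ = 361, n = 605; a·n₀/n = 109·361/605 = 65.0397; c·n₁/n = 65·244/605 = 26.2149
Stratum 2 (Site B): n₁ = 136, n₀ = 271, n = 407; a·n₀/n = 20·271/407 = 13.3170; c·n₁/n = 109·136/407 = 36.4226
Stratum 3 (Site C): n₁ = 201, n₀ = 217, n = 418; a·n₀/n = 5·217/418 = 2.5957; c·n₁/n = 30·201/418 = 14.4258
RR_MH = (65.0397 + 13.3170 + 2.5957) / (26.2149 + 36.4226 + 14.4258) = 80.9523 / 77.0633 = 1.05046

1.05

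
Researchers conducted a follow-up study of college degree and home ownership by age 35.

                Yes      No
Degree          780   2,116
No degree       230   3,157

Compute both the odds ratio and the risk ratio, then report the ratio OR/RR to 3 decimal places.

Cells: a = 780, b = 2116, c = 230, d = 3157.
OR = (780·3157)/(2116·230) = 2462460/486680 = 5.05971
Risk in exposed = 780/2896 = 0.26934; risk in unexposed = 230/3387 = 0.06791; RR = 3.96628
OR/RR = 5.05971 / 3.96628 = 1.27568
The outcome is not rare, so the OR lies further from 1 than the RR.

1.276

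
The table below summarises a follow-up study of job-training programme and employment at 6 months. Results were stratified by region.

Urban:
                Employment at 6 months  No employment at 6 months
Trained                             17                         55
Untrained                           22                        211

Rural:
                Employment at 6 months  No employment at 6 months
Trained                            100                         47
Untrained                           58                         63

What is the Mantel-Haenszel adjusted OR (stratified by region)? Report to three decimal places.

2.494

OR_MH = Σ(aᵢdᵢ/nᵢ) / Σ(bᵢcᵢ/nᵢ), where nᵢ is the stratum total.
Stratum 1 (Urban): n = 305; a·d/n = 17·211/305 = 11.7607; b·c/n = 55·22/305 = 3.9672
Stratum 2 (Rural): n = 268; a·d/n = 100·63/268 = 23.5075; b·c/n = 47·58/268 = 10.1716
OR_MH = (11.7607 + 23.5075) / (3.9672 + 10.1716) = 35.2681 / 14.1389 = 2.49441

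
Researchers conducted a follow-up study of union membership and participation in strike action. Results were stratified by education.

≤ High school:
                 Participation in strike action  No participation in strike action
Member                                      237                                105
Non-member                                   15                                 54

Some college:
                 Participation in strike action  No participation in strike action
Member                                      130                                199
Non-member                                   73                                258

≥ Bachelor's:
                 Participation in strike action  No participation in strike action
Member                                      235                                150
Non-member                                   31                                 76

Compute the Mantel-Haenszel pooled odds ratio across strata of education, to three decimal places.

3.351

OR_MH = Σ(aᵢdᵢ/nᵢ) / Σ(bᵢcᵢ/nᵢ), where nᵢ is the stratum total.
Stratum 1 (≤ High school): n = 411; a·d/n = 237·54/411 = 31.1387; b·c/n = 105·15/411 = 3.8321
Stratum 2 (Some college): n = 660; a·d/n = 130·258/660 = 50.8182; b·c/n = 199·73/660 = 22.0106
Stratum 3 (≥ Bachelor's): n = 492; a·d/n = 235·76/492 = 36.3008; b·c/n = 150·31/492 = 9.4512
OR_MH = (31.1387 + 50.8182 + 36.3008) / (3.8321 + 22.0106 + 9.4512) = 118.2577 / 35.2939 = 3.35065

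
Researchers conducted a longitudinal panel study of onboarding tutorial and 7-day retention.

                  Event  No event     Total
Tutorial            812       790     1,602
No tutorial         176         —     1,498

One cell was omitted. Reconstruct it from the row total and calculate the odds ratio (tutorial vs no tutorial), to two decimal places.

The missing cell is in the unexposed row: 1498 − 176 = 1322.
So a = 812, b = 790, c = 176, d = 1322.
OR = (a·d)/(b·c) = (812 × 1322) / (790 × 176) = 1073464 / 139040 = 7.72054

7.72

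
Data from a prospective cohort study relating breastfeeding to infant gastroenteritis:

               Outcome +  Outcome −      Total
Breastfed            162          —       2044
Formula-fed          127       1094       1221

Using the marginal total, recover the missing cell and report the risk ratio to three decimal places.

The missing cell is in the exposed row: 2044 − 162 = 1882.
So a = 162, b = 1882, c = 127, d = 1094.
RR = [a/(a+b)] / [c/(c+d)] = (162/2044) / (127/1221) = 0.07926/0.10401 = 0.76198

0.762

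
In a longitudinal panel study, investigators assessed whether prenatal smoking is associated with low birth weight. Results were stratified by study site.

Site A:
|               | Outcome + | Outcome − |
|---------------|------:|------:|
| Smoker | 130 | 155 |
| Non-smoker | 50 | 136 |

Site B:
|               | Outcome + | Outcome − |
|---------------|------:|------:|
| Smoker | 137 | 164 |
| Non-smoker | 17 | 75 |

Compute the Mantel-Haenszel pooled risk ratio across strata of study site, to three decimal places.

1.927

RR_MH = Σ(aᵢ·n₀ᵢ/nᵢ) / Σ(cᵢ·n₁ᵢ/nᵢ), with n₁ᵢ = aᵢ+bᵢ (exposed), n₀ᵢ = cᵢ+dᵢ (unexposed), nᵢ = n₁ᵢ+n₀ᵢ.
Stratum 1 (Site A): n₁ = 285, n₀ = 186, n = 471; a·n₀/n = 130·186/471 = 51.3376; c·n₁/n = 50·285/471 = 30.2548
Stratum 2 (Site B): n₁ = 301, n₀ = 92, n = 393; a·n₀/n = 137·92/393 = 32.0712; c·n₁/n = 17·301/393 = 13.0204
RR_MH = (51.3376 + 32.0712) / (30.2548 + 13.0204) = 83.4088 / 43.2751 = 1.92741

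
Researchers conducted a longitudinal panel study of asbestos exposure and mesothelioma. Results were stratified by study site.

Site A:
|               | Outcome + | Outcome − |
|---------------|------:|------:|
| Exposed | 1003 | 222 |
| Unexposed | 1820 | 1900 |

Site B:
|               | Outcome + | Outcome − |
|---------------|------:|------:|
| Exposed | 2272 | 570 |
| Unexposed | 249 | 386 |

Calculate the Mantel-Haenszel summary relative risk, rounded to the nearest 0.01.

1.79

RR_MH = Σ(aᵢ·n₀ᵢ/nᵢ) / Σ(cᵢ·n₁ᵢ/nᵢ), with n₁ᵢ = aᵢ+bᵢ (exposed), n₀ᵢ = cᵢ+dᵢ (unexposed), nᵢ = n₁ᵢ+n₀ᵢ.
Stratum 1 (Site A): n₁ = 1225, n₀ = 3720, n = 4945; a·n₀/n = 1003·3720/4945 = 754.5319; c·n₁/n = 1820·1225/4945 = 450.8595
Stratum 2 (Site B): n₁ = 2842, n₀ = 635, n = 3477; a·n₀/n = 2272·635/3477 = 414.9324; c·n₁/n = 249·2842/3477 = 203.5255
RR_MH = (754.5319 + 414.9324) / (450.8595 + 203.5255) = 1169.4643 / 654.3849 = 1.78712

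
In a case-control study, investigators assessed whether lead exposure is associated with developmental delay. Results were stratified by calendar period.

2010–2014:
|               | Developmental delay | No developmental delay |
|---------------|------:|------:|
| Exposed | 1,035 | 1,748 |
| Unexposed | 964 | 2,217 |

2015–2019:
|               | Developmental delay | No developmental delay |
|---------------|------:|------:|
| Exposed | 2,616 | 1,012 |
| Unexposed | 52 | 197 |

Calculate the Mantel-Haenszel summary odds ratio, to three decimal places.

1.748

OR_MH = Σ(aᵢdᵢ/nᵢ) / Σ(bᵢcᵢ/nᵢ), where nᵢ is the stratum total.
Stratum 1 (2010–2014): n = 5964; a·d/n = 1035·2217/5964 = 384.7409; b·c/n = 1748·964/5964 = 282.5406
Stratum 2 (2015–2019): n = 3877; a·d/n = 2616·197/3877 = 132.9255; b·c/n = 1012·52/3877 = 13.5734
OR_MH = (384.7409 + 132.9255) / (282.5406 + 13.5734) = 517.6664 / 296.1140 = 1.74820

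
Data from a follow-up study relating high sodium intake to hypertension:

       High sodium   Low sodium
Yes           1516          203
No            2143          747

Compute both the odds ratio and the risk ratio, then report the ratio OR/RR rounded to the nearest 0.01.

Reading the table with exposure as columns: a = 1516 (High sodium, case), b = 2143 (High sodium, non-case), c = 203 (Low sodium, case), d = 747.
OR = (1516·747)/(2143·203) = 1132452/435029 = 2.60316
Risk in exposed = 1516/3659 = 0.41432; risk in unexposed = 203/950 = 0.21368; RR = 1.93894
OR/RR = 2.60316 / 1.93894 = 1.34257
The outcome is not rare, so the OR lies further from 1 than the RR.

1.34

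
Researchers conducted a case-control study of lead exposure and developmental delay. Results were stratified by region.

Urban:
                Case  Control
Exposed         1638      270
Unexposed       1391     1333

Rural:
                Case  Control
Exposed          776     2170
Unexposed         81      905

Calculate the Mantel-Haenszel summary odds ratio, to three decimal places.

5.168

OR_MH = Σ(aᵢdᵢ/nᵢ) / Σ(bᵢcᵢ/nᵢ), where nᵢ is the stratum total.
Stratum 1 (Urban): n = 4632; a·d/n = 1638·1333/4632 = 471.3847; b·c/n = 270·1391/4632 = 81.0816
Stratum 2 (Rural): n = 3932; a·d/n = 776·905/3932 = 178.6063; b·c/n = 2170·81/3932 = 44.7024
OR_MH = (471.3847 + 178.6063) / (81.0816 + 44.7024) = 649.9910 / 125.7840 = 5.16752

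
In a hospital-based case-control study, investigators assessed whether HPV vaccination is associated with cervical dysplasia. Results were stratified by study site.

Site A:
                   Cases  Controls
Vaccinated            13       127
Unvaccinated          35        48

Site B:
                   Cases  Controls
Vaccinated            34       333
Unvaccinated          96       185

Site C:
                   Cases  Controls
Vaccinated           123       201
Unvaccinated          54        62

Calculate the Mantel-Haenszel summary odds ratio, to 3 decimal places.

0.318

OR_MH = Σ(aᵢdᵢ/nᵢ) / Σ(bᵢcᵢ/nᵢ), where nᵢ is the stratum total.
Stratum 1 (Site A): n = 223; a·d/n = 13·48/223 = 2.7982; b·c/n = 127·35/223 = 19.9327
Stratum 2 (Site B): n = 648; a·d/n = 34·185/648 = 9.7068; b·c/n = 333·96/648 = 49.3333
Stratum 3 (Site C): n = 440; a·d/n = 123·62/440 = 17.3318; b·c/n = 201·54/440 = 24.6682
OR_MH = (2.7982 + 9.7068 + 17.3318) / (19.9327 + 49.3333 + 24.6682) = 29.8368 / 93.9343 = 0.31764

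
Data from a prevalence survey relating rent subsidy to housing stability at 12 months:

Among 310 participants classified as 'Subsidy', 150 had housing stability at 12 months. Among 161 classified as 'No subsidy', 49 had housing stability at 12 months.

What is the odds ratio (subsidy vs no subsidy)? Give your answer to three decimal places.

2.143

From the description: a = 150, b = 160, c = 49, d = 112.
OR = (a·d)/(b·c) = (150 × 112) / (160 × 49) = 16800 / 7840 = 2.14286
The odds of housing stability at 12 months are about 2.14 times as high in the subsidy group.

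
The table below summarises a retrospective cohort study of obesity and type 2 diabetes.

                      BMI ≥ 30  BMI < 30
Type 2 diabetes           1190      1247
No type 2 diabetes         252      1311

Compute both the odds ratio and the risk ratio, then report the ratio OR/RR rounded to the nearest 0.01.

Reading the table with exposure as columns: a = 1190 (BMI ≥ 30, case), b = 252 (BMI ≥ 30, non-case), c = 1247 (BMI < 30, case), d = 1311.
OR = (1190·1311)/(252·1247) = 1560090/314244 = 4.96458
Risk in exposed = 1190/1442 = 0.82524; risk in unexposed = 1247/2558 = 0.48749; RR = 1.69284
OR/RR = 4.96458 / 1.69284 = 2.93269
The outcome is not rare, so the OR lies further from 1 than the RR.

2.93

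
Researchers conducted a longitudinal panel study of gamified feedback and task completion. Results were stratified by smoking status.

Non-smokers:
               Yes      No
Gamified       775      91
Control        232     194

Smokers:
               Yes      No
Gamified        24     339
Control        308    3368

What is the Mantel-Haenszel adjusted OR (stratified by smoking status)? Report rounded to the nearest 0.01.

OR_MH = Σ(aᵢdᵢ/nᵢ) / Σ(bᵢcᵢ/nᵢ), where nᵢ is the stratum total.
Stratum 1 (Non-smokers): n = 1292; a·d/n = 775·194/1292 = 116.3700; b·c/n = 91·232/1292 = 16.3406
Stratum 2 (Smokers): n = 4039; a·d/n = 24·3368/4039 = 20.0129; b·c/n = 339·308/4039 = 25.8510
OR_MH = (116.3700 + 20.0129) / (16.3406 + 25.8510) = 136.3828 / 42.1915 = 3.23247

3.23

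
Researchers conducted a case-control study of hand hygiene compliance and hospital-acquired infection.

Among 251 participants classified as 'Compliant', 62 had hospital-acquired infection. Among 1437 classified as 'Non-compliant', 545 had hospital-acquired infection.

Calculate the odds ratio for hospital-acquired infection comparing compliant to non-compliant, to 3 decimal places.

From the description: a = 62, b = 189, c = 545, d = 892.
OR = (a·d)/(b·c) = (62 × 892) / (189 × 545) = 55304 / 103005 = 0.53691
Exposure is associated with lower odds of hospital-acquired infection (OR = 0.54 < 1).

0.537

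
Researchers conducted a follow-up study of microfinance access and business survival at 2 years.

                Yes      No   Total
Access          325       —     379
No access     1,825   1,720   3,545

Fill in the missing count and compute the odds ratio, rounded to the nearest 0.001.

5.672

The missing cell is in the exposed row: 379 − 325 = 54.
So a = 325, b = 54, c = 1825, d = 1720.
OR = (a·d)/(b·c) = (325 × 1720) / (54 × 1825) = 559000 / 98550 = 5.67225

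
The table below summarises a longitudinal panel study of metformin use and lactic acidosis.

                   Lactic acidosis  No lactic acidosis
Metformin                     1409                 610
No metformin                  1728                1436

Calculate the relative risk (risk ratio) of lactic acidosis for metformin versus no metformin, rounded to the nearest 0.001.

1.278

Cells: a = 1409, b = 610, c = 1728, d = 1436.
Risk in exposed = 1409/2019 = 0.69787; risk in unexposed = 1728/3164 = 0.54614.
RR = 0.69787 / 0.54614 = 1.27781
The risk among the exposed is 1.28 times that among the unexposed.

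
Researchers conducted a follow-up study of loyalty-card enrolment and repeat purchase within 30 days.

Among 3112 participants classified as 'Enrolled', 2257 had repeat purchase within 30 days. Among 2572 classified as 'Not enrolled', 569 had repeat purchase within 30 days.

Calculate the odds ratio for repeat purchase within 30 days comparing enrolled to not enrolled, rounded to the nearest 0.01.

From the description: a = 2257, b = 855, c = 569, d = 2003.
OR = (a·d)/(b·c) = (2257 × 2003) / (855 × 569) = 4520771 / 486495 = 9.29253
The odds of repeat purchase within 30 days are about 9.29 times as high in the enrolled group.

9.29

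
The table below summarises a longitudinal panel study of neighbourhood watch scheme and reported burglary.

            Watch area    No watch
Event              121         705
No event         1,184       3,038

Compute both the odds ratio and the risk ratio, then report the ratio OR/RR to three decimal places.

Reading the table with exposure as columns: a = 121 (Watch area, case), b = 1184 (Watch area, non-case), c = 705 (No watch, case), d = 3038.
OR = (121·3038)/(1184·705) = 367598/834720 = 0.44038
Risk in exposed = 121/1305 = 0.09272; risk in unexposed = 705/3743 = 0.18835; RR = 0.49227
OR/RR = 0.44038 / 0.49227 = 0.89460
The outcome is not rare, so the OR lies further from 1 than the RR.

0.895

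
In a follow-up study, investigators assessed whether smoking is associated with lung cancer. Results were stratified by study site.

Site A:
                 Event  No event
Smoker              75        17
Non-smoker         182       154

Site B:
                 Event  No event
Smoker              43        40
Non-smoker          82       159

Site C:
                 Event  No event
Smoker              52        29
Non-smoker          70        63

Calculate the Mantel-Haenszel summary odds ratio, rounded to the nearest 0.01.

2.36

OR_MH = Σ(aᵢdᵢ/nᵢ) / Σ(bᵢcᵢ/nᵢ), where nᵢ is the stratum total.
Stratum 1 (Site A): n = 428; a·d/n = 75·154/428 = 26.9860; b·c/n = 17·182/428 = 7.2290
Stratum 2 (Site B): n = 324; a·d/n = 43·159/324 = 21.1019; b·c/n = 40·82/324 = 10.1235
Stratum 3 (Site C): n = 214; a·d/n = 52·63/214 = 15.3084; b·c/n = 29·70/214 = 9.4860
OR_MH = (26.9860 + 21.1019 + 15.3084) / (7.2290 + 10.1235 + 9.4860) = 63.3962 / 26.8384 = 2.36215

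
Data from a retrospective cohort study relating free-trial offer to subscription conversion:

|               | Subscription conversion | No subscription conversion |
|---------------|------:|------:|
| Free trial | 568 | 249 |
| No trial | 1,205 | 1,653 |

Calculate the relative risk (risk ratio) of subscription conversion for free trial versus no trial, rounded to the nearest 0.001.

1.649

Cells: a = 568, b = 249, c = 1205, d = 1653.
Risk in exposed = 568/817 = 0.69523; risk in unexposed = 1205/2858 = 0.42162.
RR = 0.69523 / 0.42162 = 1.64893
The risk among the exposed is 1.65 times that among the unexposed.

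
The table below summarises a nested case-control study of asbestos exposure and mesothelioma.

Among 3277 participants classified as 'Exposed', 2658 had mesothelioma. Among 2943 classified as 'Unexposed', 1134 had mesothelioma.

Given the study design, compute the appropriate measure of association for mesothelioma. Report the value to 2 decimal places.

6.85

From the description: a = 2658, b = 619, c = 1134, d = 1809.
This is a nested case-control study: participants were sampled on outcome status, so risks in the source population cannot be estimated directly — relative risk is not valid here. The odds ratio is the appropriate measure.
OR = (a·d)/(b·c) = (2658 × 1809) / (619 × 1134) = 4808322 / 701946 = 6.84999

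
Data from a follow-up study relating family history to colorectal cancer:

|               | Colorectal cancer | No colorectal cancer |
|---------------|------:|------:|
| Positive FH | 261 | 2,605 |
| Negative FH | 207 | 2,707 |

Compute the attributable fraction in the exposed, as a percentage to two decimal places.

Cells: a = 261, b = 2605, c = 207, d = 2707.
Risk in exposed = 261/2866 = 0.09107; risk in unexposed = 207/2914 = 0.07104.
RR = 0.09107/0.07104 = 1.28199
AR% = (RR − 1)/RR × 100 = (1.28199 − 1)/1.28199 × 100 = 21.9961%

22.00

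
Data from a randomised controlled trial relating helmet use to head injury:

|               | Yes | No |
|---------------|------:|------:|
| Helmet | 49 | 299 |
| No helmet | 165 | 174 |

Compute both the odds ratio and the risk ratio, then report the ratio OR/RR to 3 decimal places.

0.597

Cells: a = 49, b = 299, c = 165, d = 174.
OR = (49·174)/(299·165) = 8526/49335 = 0.17282
Risk in exposed = 49/348 = 0.14080; risk in unexposed = 165/339 = 0.48673; RR = 0.28929
OR/RR = 0.17282 / 0.28929 = 0.59739
The outcome is not rare, so the OR lies further from 1 than the RR.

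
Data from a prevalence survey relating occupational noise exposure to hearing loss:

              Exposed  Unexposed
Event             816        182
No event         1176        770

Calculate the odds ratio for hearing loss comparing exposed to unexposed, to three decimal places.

2.936

Reading the table with exposure as columns: a = 816 (Exposed, case), b = 1176 (Exposed, non-case), c = 182 (Unexposed, case), d = 770.
OR = (a·d)/(b·c) = (816 × 770) / (1176 × 182) = 628320 / 214032 = 2.93564
The odds of hearing loss are about 2.94 times as high in the exposed group.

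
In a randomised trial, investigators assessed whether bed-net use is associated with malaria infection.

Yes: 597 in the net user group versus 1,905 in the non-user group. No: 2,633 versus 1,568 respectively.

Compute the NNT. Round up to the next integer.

3

Risk in treated group = 597/3230 = 0.18483; risk in control = 1905/3473 = 0.54852.
Absolute risk reduction = 0.54852 − 0.18483 = 0.36369
NNT = 1 / ARR = 1 / 0.36369 = 2.750 → round up → 3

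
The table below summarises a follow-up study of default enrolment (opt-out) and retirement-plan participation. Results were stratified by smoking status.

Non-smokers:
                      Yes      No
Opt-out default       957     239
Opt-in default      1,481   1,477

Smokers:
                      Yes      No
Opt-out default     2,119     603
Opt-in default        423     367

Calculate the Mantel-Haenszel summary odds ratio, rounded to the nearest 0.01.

OR_MH = Σ(aᵢdᵢ/nᵢ) / Σ(bᵢcᵢ/nᵢ), where nᵢ is the stratum total.
Stratum 1 (Non-smokers): n = 4154; a·d/n = 957·1477/4154 = 340.2718; b·c/n = 239·1481/4154 = 85.2092
Stratum 2 (Smokers): n = 3512; a·d/n = 2119·367/3512 = 221.4331; b·c/n = 603·423/3512 = 72.6278
OR_MH = (340.2718 + 221.4331) / (85.2092 + 72.6278) = 561.7049 / 157.8370 = 3.55876

3.56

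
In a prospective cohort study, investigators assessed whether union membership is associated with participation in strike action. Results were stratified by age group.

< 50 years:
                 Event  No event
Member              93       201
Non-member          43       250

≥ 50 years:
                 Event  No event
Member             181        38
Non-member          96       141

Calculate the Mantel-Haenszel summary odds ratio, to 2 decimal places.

4.21

OR_MH = Σ(aᵢdᵢ/nᵢ) / Σ(bᵢcᵢ/nᵢ), where nᵢ is the stratum total.
Stratum 1 (< 50 years): n = 587; a·d/n = 93·250/587 = 39.6082; b·c/n = 201·43/587 = 14.7240
Stratum 2 (≥ 50 years): n = 456; a·d/n = 181·141/456 = 55.9671; b·c/n = 38·96/456 = 8.0000
OR_MH = (39.6082 + 55.9671) / (14.7240 + 8.0000) = 95.5753 / 22.7240 = 4.20591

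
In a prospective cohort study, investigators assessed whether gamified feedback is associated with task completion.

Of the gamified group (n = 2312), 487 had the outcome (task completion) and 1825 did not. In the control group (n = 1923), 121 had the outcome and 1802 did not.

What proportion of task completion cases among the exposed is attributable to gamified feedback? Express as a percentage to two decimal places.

From the description: a = 487, b = 1825, c = 121, d = 1802.
Risk in exposed = 487/2312 = 0.21064; risk in unexposed = 121/1923 = 0.06292.
RR = 0.21064/0.06292 = 3.34761
AR% = (RR − 1)/RR × 100 = (3.34761 − 1)/3.34761 × 100 = 70.1280%

70.13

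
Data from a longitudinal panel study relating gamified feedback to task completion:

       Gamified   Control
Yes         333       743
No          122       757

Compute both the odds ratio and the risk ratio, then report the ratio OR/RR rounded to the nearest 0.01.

1.88

Reading the table with exposure as columns: a = 333 (Gamified, case), b = 122 (Gamified, non-case), c = 743 (Control, case), d = 757.
OR = (333·757)/(122·743) = 252081/90646 = 2.78094
Risk in exposed = 333/455 = 0.73187; risk in unexposed = 743/1500 = 0.49533; RR = 1.47753
OR/RR = 2.78094 / 1.47753 = 1.88216
The outcome is not rare, so the OR lies further from 1 than the RR.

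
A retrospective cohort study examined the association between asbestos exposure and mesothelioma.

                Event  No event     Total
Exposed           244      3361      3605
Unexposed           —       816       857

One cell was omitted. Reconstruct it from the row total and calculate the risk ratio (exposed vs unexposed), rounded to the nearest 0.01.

The missing cell is in the unexposed row: 857 − 816 = 41.
So a = 244, b = 3361, c = 41, d = 816.
RR = [a/(a+b)] / [c/(c+d)] = (244/3605) / (41/857) = 0.06768/0.04784 = 1.41476

1.41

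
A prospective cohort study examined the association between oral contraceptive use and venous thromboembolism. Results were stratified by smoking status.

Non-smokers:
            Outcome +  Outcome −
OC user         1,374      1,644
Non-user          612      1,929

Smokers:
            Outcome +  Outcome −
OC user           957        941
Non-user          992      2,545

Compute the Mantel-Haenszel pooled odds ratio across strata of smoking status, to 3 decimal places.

2.622

OR_MH = Σ(aᵢdᵢ/nᵢ) / Σ(bᵢcᵢ/nᵢ), where nᵢ is the stratum total.
Stratum 1 (Non-smokers): n = 5559; a·d/n = 1374·1929/5559 = 476.7847; b·c/n = 1644·612/5559 = 180.9908
Stratum 2 (Smokers): n = 5435; a·d/n = 957·2545/5435 = 448.1260; b·c/n = 941·992/5435 = 171.7520
OR_MH = (476.7847 + 448.1260) / (180.9908 + 171.7520) = 924.9107 / 352.7428 = 2.62205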